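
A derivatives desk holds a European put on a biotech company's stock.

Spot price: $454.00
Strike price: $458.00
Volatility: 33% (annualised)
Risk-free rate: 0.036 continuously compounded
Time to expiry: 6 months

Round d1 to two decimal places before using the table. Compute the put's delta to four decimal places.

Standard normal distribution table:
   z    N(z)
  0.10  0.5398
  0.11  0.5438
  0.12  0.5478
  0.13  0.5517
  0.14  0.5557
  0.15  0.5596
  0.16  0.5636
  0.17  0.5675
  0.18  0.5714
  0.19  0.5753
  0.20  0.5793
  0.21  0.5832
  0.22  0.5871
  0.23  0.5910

σ√T = 0.33 × 0.7071 = 0.2333
d₁ = [ln(454/458) + (0.036 + 0.33²/2)·0.5] / 0.2333 = [-0.0088 + 0.0452] / 0.2333 = 0.1562 ≈ 0.16
N(d₁) = N(0.16) = 0.5636
Δ_put = N(d₁) − 1 = 0.5636 − 1 = -0.4364

-0.4364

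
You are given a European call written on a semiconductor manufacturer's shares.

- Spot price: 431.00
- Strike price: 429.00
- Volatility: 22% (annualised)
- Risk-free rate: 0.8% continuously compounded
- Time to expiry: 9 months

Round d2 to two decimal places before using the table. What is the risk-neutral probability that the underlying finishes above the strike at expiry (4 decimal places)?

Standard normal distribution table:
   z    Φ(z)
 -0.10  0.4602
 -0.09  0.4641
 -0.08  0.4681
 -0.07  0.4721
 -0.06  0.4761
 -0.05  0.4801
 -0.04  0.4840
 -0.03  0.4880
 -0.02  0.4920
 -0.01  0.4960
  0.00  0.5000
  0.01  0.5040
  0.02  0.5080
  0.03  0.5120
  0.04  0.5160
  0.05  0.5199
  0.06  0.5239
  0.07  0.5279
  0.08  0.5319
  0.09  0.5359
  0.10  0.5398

T = 0.75;  σ√T = 0.1905
d₁ = [ln(431/429) + (0.008 + 0.22²/2)·0.75] / 0.1905 = [0.0047 + 0.0241] / 0.1905 = 0.1512 → 0.15
d₂ = d₁ − σ√T = 0.1512 − 0.1905 = -0.0394 → -0.04
Risk-neutral Pr[S_T > K] = N(d₂) = N(-0.04) = 0.4840

0.4840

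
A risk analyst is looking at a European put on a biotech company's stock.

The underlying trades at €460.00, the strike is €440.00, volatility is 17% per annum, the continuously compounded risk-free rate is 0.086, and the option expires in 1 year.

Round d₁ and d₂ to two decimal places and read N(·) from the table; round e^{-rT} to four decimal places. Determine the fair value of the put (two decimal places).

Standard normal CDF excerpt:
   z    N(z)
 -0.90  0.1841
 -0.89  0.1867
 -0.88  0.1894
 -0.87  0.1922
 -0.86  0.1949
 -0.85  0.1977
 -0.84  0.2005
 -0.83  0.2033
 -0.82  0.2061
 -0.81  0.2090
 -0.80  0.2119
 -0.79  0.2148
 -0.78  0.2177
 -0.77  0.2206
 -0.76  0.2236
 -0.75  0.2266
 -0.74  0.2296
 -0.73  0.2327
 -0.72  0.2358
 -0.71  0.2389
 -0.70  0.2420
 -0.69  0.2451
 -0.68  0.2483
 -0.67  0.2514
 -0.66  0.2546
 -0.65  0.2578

€9.31

T = 1;  σ√T = 0.1700
d₁ = [ln(460/440) + (0.086 + ½·0.17²)·1] / (σ√T) = (0.0445 + 0.1004) / 0.1700 = 0.8524 which rounds to 0.85
d₂ = 0.8524 − 0.1700 = 0.6824 which rounds to 0.68
exp(−rT) = exp(−0.086·1) = 0.9176
N(−d₂) = N(-0.68) = 0.2483;  N(−d₁) = N(-0.85) = 0.1977
P = 440·0.9176·0.2483 − 460·0.1977 = 100.2496 − 90.9420 = 9.3076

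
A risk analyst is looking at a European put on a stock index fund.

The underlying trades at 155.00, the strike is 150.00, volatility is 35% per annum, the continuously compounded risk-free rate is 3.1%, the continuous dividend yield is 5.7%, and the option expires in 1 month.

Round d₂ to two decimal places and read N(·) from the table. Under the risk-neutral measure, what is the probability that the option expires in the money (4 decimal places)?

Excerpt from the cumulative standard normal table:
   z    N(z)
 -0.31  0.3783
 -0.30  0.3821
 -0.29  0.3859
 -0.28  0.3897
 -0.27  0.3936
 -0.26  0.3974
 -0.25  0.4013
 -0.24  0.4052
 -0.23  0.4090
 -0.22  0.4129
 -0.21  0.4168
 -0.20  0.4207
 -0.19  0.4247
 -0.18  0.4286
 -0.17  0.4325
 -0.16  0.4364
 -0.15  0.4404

0.4013

T = 0.08333;  σ√T = 0.1010
d₁ = [ln(155/150) + (0.031 − 0.057 + ½·0.35²)·0.08333] / (σ√T) = (0.0328 + 0.0029) / 0.1010 = 0.3536 → 0.35
d₂ = 0.3536 − 0.1010 = 0.2526 → 0.25
Pr(exercise) under Q = N(−d₂) = N(-0.25) = 0.4013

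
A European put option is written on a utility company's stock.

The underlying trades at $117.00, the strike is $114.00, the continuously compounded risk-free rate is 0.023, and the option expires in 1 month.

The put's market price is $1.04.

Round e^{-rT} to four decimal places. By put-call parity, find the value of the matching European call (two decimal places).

exp(−rT) = exp(−0.023·0.08333) = 0.9981
Put-call parity: C − P = S − K·e^(−rT) = 117 − 114·0.9981 = 117 − 113.7834 = 3.2166
C = P + (C − P) = 1.04 + (3.2166) = 4.2566

$4.26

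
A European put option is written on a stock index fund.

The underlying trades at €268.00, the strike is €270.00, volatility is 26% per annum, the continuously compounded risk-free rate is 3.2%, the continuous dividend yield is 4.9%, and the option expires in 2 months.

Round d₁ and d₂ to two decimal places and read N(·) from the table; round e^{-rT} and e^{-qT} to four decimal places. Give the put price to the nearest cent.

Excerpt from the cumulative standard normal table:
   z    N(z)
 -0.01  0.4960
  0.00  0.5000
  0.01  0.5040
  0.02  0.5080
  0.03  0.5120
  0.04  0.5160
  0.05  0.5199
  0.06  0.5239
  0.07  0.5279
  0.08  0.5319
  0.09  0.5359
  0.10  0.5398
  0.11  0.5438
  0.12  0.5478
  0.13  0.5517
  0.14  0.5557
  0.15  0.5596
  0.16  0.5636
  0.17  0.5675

σ√T = 0.26 × 0.4082 = 0.1061
d₁ = [ln(268/270) + (0.032 − 0.049 + ½·0.26²)·0.1667] / (σ√T) = (-0.0074 + 0.0028) / 0.1061 = -0.0437 ≈ -0.04
d₂ = -0.0437 − 0.1061 = -0.1498 ≈ -0.15
exp(−qT) = exp(−0.049·0.1667) = 0.9919;  exp(−rT) = exp(−0.032·0.1667) = 0.9947
P = 270·0.9947·N(0.15) − 268·0.9919·N(0.04) = 270·0.9947·0.5596 − 268·0.9919·0.5160 = 150.2912 − 137.1679 = 13.1233

€13.12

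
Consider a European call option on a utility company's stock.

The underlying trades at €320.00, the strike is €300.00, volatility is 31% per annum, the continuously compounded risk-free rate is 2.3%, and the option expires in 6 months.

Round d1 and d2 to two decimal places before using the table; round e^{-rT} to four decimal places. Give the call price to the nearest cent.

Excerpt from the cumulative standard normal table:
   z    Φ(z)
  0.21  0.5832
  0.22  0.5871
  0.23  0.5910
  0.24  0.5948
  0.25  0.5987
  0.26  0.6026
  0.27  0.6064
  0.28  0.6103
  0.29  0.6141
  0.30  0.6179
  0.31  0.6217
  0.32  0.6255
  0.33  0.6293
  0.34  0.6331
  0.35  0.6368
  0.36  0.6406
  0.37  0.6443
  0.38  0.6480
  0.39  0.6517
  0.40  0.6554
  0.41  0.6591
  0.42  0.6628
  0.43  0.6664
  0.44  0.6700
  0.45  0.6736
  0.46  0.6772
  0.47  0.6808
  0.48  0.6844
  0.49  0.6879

€40.30

σ√T = 0.31·√0.5 = 0.2192
d₁ = [ln(320/300) + (0.023 + 0.31²/2)·0.5] / 0.2192 = [0.0645 + 0.0355] / 0.2192 = 0.4565 ≈ 0.46
d₂ = d₁ − σ√T = 0.4565 − 0.2192 = 0.2373 ≈ 0.24
e^(−rT) = e^(−0.023·0.5) = 0.9886
N(d₁) = N(0.46) = 0.6772;  N(d₂) = N(0.24) = 0.5948
C = 320·0.6772 − 300·0.9886·0.5948 = 216.7040 − 176.4058 = 40.2982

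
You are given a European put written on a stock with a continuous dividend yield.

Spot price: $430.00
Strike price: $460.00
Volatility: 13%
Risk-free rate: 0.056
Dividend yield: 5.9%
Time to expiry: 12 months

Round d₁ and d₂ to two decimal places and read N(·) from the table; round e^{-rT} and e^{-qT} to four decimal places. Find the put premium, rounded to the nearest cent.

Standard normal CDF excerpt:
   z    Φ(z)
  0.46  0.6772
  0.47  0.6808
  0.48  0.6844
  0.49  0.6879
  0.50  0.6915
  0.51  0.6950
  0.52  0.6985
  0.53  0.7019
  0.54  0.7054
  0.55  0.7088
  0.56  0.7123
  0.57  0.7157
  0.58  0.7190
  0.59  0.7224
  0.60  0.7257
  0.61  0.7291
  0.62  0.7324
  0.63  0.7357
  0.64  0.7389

$39.68

σ√T = 0.13 × 1.0000 = 0.1300
ln(S/K) + (r − q + σ²/2)T = ln(430/460) + (0.056 − 0.059 + 0.13²/2)·1 = -0.0674 + 0.0055 = -0.0620
d₁ = -0.0620 / 0.1300 = -0.4769 which rounds to -0.48
d₂ = d₁ − σ√T = -0.4769 − 0.1300 = -0.6069 which rounds to -0.61
e^(−qT) = e^(−0.059·1) = 0.9427;  e^(−rT) = e^(−0.056·1) = 0.9455
N(−d₂) = N(0.61) = 0.7291;  N(−d₁) = N(0.48) = 0.6844
P = 460·0.9455·0.7291 − 430·0.9427·0.6844 = 317.1075 − 277.4291 = 39.6784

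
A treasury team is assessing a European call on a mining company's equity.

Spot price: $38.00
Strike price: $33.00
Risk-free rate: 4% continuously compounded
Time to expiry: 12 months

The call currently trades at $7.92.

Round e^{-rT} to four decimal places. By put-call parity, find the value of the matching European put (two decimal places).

e^(−rT) = e^(−0.04·1) = 0.9608
Put-call parity: C − P = S − K·e^(−rT) = 38 − 33·0.9608 = 38 − 31.7064 = 6.2936
P = C − (C − P) = 7.92 − (6.2936) = 1.6264

$1.63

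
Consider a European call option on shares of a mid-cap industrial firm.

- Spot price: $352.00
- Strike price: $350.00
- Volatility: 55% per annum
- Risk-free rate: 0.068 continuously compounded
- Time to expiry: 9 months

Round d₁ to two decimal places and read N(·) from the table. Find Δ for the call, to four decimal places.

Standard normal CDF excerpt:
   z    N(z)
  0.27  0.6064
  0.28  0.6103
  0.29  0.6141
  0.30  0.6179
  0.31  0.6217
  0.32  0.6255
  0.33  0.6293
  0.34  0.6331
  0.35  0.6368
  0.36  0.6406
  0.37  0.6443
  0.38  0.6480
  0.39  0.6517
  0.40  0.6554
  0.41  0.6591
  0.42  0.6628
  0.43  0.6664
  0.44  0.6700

0.6406

σ√T = 0.55 × 0.8660 = 0.4763
d₁ = [ln(352/350) + (0.068 + 0.55²/2)·0.75] / 0.4763 = [0.0057 + 0.1644] / 0.4763 = 0.3572 ≈ 0.36
N(d₁) = N(0.36) = 0.6406
Δ_call = N(d₁) = 0.6406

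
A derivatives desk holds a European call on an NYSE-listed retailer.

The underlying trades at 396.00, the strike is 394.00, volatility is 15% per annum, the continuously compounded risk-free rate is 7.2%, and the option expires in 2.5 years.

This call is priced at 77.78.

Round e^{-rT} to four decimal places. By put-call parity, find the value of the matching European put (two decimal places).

10.89

exp(−rT) = exp(−0.072·2.5) = 0.8353
Put-call parity: C − P = S − K·e^(−rT) = 396 − 394·0.8353 = 396 − 329.1082 = 66.8918
P = C − (C − P) = 77.78 − (66.8918) = 10.8882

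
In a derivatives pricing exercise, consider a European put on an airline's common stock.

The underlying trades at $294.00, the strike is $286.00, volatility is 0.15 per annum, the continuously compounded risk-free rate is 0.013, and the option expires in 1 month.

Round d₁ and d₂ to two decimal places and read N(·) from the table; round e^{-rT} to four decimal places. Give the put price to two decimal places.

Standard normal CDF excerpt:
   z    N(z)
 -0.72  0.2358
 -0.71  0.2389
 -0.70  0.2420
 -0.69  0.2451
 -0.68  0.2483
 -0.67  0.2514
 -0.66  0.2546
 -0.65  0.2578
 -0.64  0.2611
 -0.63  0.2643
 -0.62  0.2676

σ√T = 0.15·√0.08333 = 0.0433
d₁ = [ln(294/286) + (0.013 + 0.15²/2)·0.08333] / 0.0433 = [0.0276 + 0.0020] / 0.0433 = 0.6838 ⇒ 0.68
d₂ = d₁ − σ√T = 0.6838 − 0.0433 = 0.6405 ⇒ 0.64
e^(−rT) = e^(−0.013·0.08333) = 0.9989
P = 286·0.9989·N(-0.64) − 294·N(-0.68) = 286·0.9989·0.2611 − 294·0.2483 = 74.5925 − 73.0002 = 1.5923

$1.59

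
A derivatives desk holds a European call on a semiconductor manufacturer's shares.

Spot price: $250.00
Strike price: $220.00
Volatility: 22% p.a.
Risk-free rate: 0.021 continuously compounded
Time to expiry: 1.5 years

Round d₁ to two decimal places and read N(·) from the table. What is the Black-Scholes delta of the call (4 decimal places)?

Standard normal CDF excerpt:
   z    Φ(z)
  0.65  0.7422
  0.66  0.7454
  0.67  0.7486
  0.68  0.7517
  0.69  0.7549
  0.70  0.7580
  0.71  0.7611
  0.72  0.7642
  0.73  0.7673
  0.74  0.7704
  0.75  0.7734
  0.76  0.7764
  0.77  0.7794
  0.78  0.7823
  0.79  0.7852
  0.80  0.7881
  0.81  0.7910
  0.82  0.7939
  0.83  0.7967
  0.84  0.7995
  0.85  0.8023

0.7673

T = 1.5;  σ√T = 0.2694
d₁ = [ln(250/220) + (0.021 + 0.22²/2)·1.5] / 0.2694 = [0.1278 + 0.0678] / 0.2694 = 0.7261 → 0.73
N(d₁) = N(0.73) = 0.7673
Δ_call = N(d₁) = 0.7673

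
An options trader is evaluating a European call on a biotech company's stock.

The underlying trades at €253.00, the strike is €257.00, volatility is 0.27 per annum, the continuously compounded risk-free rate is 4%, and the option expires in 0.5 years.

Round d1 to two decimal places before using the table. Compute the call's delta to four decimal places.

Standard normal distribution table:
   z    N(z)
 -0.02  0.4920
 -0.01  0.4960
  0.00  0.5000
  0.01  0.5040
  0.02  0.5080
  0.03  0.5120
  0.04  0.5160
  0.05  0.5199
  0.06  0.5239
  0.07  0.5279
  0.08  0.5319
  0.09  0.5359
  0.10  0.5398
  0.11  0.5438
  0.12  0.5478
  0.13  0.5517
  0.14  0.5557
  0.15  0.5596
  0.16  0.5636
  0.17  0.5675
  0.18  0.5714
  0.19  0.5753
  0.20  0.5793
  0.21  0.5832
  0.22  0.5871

σ√T = 0.27·√0.5 = 0.1909
ln(S/K) + (r + σ²/2)T = ln(253/257) + (0.04 + 0.27²/2)·0.5 = -0.0157 + 0.0382 = 0.0225
d₁ = 0.0225 / 0.1909 = 0.1181 ≈ 0.12
N(d₁) = N(0.12) = 0.5478
Δ_call = N(d₁) = 0.5478

0.5478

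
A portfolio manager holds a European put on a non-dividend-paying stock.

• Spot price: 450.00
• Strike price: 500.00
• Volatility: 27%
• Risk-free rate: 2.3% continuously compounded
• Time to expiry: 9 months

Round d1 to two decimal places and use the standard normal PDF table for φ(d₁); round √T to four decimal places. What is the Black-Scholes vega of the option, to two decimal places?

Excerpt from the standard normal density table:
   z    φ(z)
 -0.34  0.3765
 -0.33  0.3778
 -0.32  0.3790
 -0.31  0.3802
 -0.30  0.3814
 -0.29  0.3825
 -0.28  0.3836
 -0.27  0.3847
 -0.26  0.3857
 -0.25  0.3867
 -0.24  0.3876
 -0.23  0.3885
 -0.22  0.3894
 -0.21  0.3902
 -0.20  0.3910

150.31

σ√T = 0.27 × 0.8660 = 0.2338
ln(S/K) + (r + σ²/2)T = ln(450/500) + (0.023 + 0.27²/2)·0.75 = -0.1054 + 0.0446 = -0.0608
d₁ = -0.0608 / 0.2338 = -0.2599 ⇒ -0.26
√T = √0.75 = 0.8660
φ(d₁) = φ(-0.26) = 0.3857
vega = S·φ(d₁)·√T = 450·0.3857·0.8660 = 150.3073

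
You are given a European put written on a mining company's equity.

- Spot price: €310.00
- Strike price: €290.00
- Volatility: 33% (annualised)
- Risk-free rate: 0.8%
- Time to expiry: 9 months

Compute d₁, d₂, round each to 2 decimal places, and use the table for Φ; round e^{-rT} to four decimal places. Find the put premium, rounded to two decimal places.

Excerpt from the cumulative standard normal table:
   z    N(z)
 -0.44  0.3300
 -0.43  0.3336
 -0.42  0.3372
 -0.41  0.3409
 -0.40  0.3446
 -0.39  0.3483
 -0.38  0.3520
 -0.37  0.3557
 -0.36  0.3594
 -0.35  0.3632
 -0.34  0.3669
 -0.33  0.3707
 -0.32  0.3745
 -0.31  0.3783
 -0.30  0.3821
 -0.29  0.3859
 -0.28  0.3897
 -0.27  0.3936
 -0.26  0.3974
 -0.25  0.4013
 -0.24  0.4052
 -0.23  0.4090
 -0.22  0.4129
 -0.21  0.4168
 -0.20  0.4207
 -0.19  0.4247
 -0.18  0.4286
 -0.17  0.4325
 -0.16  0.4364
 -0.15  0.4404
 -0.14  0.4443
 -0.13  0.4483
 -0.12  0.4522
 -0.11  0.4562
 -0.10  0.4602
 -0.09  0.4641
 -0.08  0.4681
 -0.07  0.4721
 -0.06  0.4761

€24.68

T = 0.75;  σ√T = 0.2858
d₁ = [ln(310/290) + (0.008 + ½·0.33²)·0.75] / (σ√T) = (0.0667 + 0.0468) / 0.2858 = 0.3972 → 0.40
d₂ = 0.3972 − 0.2858 = 0.1115 → 0.11
exp(−rT) = exp(−0.008·0.75) = 0.9940
P = 290·0.9940·N(-0.11) − 310·N(-0.40) = 290·0.9940·0.4562 − 310·0.3446 = 131.5042 − 106.8260 = 24.6782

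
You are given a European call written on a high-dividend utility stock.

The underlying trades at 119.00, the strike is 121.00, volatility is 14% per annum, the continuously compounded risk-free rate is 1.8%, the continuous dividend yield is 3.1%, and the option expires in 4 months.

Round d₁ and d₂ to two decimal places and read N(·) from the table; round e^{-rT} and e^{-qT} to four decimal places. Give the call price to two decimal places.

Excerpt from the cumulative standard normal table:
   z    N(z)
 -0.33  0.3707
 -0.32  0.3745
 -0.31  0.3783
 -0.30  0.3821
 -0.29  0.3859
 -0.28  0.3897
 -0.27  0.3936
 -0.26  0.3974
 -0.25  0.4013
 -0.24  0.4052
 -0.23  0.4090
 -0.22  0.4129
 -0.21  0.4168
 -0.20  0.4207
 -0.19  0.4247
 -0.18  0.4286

2.67

σ√T = 0.14 × 0.5774 = 0.0808
ln(S/K) + (r − q + σ²/2)T = ln(119/121) + (0.018 − 0.031 + 0.14²/2)·0.3333 = -0.0167 − 0.0011 = -0.0177
d₁ = -0.0177 / 0.0808 = -0.2194 ≈ -0.22
d₂ = d₁ − σ√T = -0.2194 − 0.0808 = -0.3002 ≈ -0.30
e^(−qT) = e^(−0.031·0.3333) = 0.9897;  e^(−rT) = e^(−0.018·0.3333) = 0.9940
N(d₁) = N(-0.22) = 0.4129;  N(d₂) = N(-0.30) = 0.3821
C = 119·0.9897·0.4129 − 121·0.9940·0.3821 = 48.6290 − 45.9567 = 2.6723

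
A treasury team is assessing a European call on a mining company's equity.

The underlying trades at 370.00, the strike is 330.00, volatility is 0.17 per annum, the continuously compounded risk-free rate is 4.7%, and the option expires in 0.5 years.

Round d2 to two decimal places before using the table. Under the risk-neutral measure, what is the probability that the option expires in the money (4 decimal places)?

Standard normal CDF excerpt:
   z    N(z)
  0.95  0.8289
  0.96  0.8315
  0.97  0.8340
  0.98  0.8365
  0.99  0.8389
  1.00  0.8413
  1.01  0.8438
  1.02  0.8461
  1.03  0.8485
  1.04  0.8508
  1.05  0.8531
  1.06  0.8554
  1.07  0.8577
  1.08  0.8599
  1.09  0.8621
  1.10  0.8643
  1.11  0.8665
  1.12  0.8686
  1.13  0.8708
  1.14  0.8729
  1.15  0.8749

σ√T = 0.17 × 0.7071 = 0.1202
d₁ = [ln(370/330) + (0.047 + 0.17²/2)·0.5] / 0.1202 = [0.1144 + 0.0307] / 0.1202 = 1.2074 ⇒ 1.21
d₂ = d₁ − σ√T = 1.2074 − 0.1202 = 1.0872 ⇒ 1.09
Pr(exercise) under Q = N(d₂) = 0.8621

0.8621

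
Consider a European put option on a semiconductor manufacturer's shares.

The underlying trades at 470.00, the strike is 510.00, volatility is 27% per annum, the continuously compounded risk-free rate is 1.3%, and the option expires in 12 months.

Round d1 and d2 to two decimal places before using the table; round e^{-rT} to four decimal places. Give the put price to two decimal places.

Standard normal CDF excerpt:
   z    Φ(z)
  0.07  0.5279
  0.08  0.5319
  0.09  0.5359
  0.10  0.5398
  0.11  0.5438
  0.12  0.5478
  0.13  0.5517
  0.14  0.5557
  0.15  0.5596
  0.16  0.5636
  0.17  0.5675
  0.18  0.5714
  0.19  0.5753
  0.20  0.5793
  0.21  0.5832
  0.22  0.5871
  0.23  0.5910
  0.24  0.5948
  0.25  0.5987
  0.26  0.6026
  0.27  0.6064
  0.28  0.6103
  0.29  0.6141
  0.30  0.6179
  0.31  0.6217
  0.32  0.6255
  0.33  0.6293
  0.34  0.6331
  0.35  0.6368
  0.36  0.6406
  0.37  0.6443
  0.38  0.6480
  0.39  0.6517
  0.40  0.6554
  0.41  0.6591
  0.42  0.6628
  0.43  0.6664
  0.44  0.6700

70.61

σ√T = 0.27·√1 = 0.2700
ln(S/K) + (r + σ²/2)T = ln(470/510) + (0.013 + 0.27²/2)·1 = -0.0817 + 0.0495 = -0.0322
d₁ = -0.0322 / 0.2700 = -0.1194 ≈ -0.12
d₂ = d₁ − σ√T = -0.1194 − 0.2700 = -0.3894 ≈ -0.39
e^(−rT) = e^(−0.013·1) = 0.9871
N(−d₂) = N(0.39) = 0.6517;  N(−d₁) = N(0.12) = 0.5478
P = 510·0.9871·0.6517 − 470·0.5478 = 328.0795 − 257.4660 = 70.6135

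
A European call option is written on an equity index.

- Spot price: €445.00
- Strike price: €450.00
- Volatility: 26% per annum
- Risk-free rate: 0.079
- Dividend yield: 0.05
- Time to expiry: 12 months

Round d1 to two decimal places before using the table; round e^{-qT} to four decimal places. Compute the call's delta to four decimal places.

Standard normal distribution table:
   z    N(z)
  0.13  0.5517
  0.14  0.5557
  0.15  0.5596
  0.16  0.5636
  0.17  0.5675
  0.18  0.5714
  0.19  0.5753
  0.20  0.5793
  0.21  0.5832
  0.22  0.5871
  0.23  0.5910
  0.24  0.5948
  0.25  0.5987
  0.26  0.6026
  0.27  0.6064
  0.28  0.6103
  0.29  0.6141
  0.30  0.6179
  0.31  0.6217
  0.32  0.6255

T = 1;  σ√T = 0.2600
ln(S/K) + (r − q + σ²/2)T = ln(445/450) + (0.079 − 0.05 + 0.26²/2)·1 = -0.0112 + 0.0628 = 0.0516
d₁ = 0.0516 / 0.2600 = 0.1986 ≈ 0.20
N(d₁) = N(0.20) = 0.5793
Δ_call = exp(−qT)·N(d₁) = 0.9512·0.5793 = 0.5510

0.5510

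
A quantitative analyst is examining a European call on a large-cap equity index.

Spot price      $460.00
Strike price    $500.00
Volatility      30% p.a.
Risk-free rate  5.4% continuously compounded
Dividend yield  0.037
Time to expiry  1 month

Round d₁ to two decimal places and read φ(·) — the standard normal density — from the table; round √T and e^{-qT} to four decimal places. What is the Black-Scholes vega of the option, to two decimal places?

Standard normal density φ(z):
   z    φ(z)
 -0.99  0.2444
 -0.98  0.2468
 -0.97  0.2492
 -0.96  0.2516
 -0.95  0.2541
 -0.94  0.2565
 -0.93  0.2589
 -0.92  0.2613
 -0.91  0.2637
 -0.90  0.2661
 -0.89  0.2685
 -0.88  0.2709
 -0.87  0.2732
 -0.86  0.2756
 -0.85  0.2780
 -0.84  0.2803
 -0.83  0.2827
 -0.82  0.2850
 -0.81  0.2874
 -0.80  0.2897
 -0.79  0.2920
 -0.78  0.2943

σ√T = 0.3 × 0.2887 = 0.0866
ln(S/K) + (r − q + σ²/2)T = ln(460/500) + (0.054 − 0.037 + 0.3²/2)·0.08333 = -0.0834 + 0.0052 = -0.0782
d₁ = -0.0782 / 0.0866 = -0.9031 ⇒ -0.90
√T = √0.08333 = 0.2887
φ(d₁) = φ(-0.90) = 0.2661
e^(−qT) = e^(−0.037·0.08333) = 0.9969
vega = S·e^(−qT)·φ(d₁)·√T = 460·0.9969·0.2661·0.2887 = 35.2291
(Call and put vega coincide under Black-Scholes.)

35.23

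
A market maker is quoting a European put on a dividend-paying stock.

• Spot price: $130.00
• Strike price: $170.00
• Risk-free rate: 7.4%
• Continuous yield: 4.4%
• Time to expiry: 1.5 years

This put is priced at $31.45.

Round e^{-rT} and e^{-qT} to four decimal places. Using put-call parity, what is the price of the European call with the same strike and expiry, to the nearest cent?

exp(−qT) = exp(−0.044·1.5) = 0.9361;  exp(−rT) = exp(−0.074·1.5) = 0.8949
Put-call parity: C − P = S·e^(−qT) − K·e^(−rT) = 130·0.9361 − 170·0.8949 = 121.6930 − 152.1330 = -30.4400
C = P + (C − P) = 31.45 + (-30.4400) = 1.0100

$1.01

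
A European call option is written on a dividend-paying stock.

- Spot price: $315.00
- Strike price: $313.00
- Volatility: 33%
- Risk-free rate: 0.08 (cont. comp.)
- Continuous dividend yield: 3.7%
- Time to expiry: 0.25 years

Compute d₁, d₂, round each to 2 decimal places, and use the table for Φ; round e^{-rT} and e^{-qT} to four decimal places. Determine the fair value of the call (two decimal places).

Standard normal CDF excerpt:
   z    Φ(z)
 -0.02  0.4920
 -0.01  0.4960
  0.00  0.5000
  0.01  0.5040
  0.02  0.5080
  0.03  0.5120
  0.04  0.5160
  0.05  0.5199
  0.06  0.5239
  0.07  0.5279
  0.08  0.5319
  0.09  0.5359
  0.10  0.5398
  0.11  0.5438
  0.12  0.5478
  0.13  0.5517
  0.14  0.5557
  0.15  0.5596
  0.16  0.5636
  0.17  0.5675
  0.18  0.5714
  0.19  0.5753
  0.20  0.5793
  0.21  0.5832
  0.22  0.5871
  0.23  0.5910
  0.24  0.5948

σ√T = 0.33·√0.25 = 0.1650
d₁ = [ln(315/313) + (0.08 − 0.037 + 0.33²/2)·0.25] / 0.1650 = [0.0064 + 0.0244] / 0.1650 = 0.1863 which rounds to 0.19
d₂ = d₁ − σ√T = 0.1863 − 0.1650 = 0.0213 which rounds to 0.02
e^(−qT) = e^(−0.037·0.25) = 0.9908;  e^(−rT) = e^(−0.08·0.25) = 0.9802
C = 315·0.9908·N(0.19) − 313·0.9802·N(0.02) = 315·0.9908·0.5753 − 313·0.9802·0.5080 = 179.5523 − 155.8557 = 23.6966

$23.70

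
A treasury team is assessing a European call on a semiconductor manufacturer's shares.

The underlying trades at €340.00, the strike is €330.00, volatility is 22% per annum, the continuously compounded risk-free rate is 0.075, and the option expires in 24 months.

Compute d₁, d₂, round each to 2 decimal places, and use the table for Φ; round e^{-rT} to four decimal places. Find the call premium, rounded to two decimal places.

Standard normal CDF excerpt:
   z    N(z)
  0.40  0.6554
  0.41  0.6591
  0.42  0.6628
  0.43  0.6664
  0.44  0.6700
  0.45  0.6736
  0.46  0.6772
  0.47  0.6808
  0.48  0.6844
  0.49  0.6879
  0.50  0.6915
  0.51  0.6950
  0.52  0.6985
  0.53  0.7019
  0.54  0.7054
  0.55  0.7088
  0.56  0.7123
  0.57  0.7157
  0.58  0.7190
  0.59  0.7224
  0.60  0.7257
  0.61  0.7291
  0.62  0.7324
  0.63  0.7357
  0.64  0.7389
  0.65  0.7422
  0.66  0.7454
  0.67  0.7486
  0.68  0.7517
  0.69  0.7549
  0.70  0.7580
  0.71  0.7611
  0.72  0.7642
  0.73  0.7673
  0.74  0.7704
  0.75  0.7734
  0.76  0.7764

€72.63

T = 2;  σ√T = 0.3111
d₁ = [ln(340/330) + (0.075 + ½·0.22²)·2] / (σ√T) = (0.0299 + 0.1984) / 0.3111 = 0.7336 which rounds to 0.73
d₂ = 0.7336 − 0.3111 = 0.4225 which rounds to 0.42
exp(−rT) = exp(−0.075·2) = 0.8607
N(d₁) = N(0.73) = 0.7673;  N(d₂) = N(0.42) = 0.6628
C = 340·0.7673 − 330·0.8607·0.6628 = 260.8820 − 188.2557 = 72.6263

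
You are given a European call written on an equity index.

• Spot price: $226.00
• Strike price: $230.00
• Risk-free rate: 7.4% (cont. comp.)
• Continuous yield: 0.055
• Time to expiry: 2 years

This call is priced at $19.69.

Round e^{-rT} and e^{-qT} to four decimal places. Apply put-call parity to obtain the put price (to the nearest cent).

exp(−qT) = exp(−0.055·2) = 0.8958;  exp(−rT) = exp(−0.074·2) = 0.8624
Put-call parity: C − P = S·e^(−qT) − K·e^(−rT) = 226·0.8958 − 230·0.8624 = 202.4508 − 198.3520 = 4.0988
P = C − (C − P) = 19.69 − (4.0988) = 15.5912

$15.59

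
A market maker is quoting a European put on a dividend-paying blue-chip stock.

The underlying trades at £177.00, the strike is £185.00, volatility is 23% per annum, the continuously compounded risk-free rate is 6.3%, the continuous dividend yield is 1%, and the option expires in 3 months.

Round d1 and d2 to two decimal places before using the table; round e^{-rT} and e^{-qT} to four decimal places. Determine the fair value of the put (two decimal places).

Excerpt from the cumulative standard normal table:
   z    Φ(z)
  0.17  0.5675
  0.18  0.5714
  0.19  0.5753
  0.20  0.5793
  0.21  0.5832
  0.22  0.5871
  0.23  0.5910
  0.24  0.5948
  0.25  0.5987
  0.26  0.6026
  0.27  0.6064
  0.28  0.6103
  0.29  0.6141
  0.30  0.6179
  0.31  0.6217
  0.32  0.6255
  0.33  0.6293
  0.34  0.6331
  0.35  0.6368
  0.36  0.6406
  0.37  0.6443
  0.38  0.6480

£11.64

σ√T = 0.23·√0.25 = 0.1150
d₁ = [ln(177/185) + (0.063 − 0.01 + ½·0.23²)·0.25] / (σ√T) = (-0.0442 + 0.0199) / 0.1150 = -0.2117 → -0.21
d₂ = -0.2117 − 0.1150 = -0.3267 → -0.33
e^(−qT) = e^(−0.01·0.25) = 0.9975;  e^(−rT) = e^(−0.063·0.25) = 0.9844
P = 185·0.9844·N(0.33) − 177·0.9975·N(0.21) = 185·0.9844·0.6293 − 177·0.9975·0.5832 = 114.6043 − 102.9683 = 11.6360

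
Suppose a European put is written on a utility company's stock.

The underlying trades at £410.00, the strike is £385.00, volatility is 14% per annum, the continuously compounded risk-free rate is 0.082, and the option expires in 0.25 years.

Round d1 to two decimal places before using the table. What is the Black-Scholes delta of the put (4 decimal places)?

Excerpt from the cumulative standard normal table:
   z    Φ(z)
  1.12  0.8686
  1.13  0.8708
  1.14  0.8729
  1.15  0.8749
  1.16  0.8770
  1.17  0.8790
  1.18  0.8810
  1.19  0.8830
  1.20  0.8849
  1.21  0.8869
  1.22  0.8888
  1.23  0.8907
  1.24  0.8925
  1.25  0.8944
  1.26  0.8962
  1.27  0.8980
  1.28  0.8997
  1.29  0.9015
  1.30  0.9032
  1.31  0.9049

-0.1093

σ√T = 0.14 × 0.5000 = 0.0700
d₁ = [ln(410/385) + (0.082 + ½·0.14²)·0.25] / (σ√T) = (0.0629 + 0.0230) / 0.0700 = 1.2266 which rounds to 1.23
N(d₁) = N(1.23) = 0.8907
Δ_put = N(d₁) − 1 = 0.8907 − 1 = -0.1093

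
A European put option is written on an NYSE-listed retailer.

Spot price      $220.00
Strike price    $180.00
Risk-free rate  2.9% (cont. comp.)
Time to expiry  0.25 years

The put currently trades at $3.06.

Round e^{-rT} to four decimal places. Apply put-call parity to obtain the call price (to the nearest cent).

$44.36

exp(−rT) = exp(−0.029·0.25) = 0.9928
Put-call parity: C − P = S − K·e^(−rT) = 220 − 180·0.9928 = 220 − 178.7040 = 41.2960
C = P + (C − P) = 3.06 + (41.2960) = 44.3560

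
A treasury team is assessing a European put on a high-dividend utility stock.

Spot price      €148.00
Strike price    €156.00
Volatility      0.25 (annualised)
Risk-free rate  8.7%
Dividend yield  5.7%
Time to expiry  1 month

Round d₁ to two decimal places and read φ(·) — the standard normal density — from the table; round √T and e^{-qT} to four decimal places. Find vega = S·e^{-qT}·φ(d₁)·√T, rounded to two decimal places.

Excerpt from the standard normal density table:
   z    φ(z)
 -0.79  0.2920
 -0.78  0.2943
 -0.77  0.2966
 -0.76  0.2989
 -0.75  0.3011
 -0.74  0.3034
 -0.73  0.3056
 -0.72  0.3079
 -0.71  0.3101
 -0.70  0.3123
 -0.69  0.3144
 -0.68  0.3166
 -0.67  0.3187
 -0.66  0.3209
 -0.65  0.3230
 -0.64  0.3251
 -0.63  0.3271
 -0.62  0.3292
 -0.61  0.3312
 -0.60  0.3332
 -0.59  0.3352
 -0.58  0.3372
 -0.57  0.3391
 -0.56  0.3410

13.65

σ√T = 0.25·√0.08333 = 0.0722
d₁ = [ln(148/156) + (0.087 − 0.057 + ½·0.25²)·0.08333] / (σ√T) = (-0.0526 + 0.0051) / 0.0722 = -0.6587 ⇒ -0.66
√T = √0.08333 = 0.2887
φ(d₁) = φ(-0.66) = 0.3209
e^(−qT) = e^(−0.057·0.08333) = 0.9953
vega = S·e^(−qT)·φ(d₁)·√T = 148·0.9953·0.3209·0.2887 = 13.6468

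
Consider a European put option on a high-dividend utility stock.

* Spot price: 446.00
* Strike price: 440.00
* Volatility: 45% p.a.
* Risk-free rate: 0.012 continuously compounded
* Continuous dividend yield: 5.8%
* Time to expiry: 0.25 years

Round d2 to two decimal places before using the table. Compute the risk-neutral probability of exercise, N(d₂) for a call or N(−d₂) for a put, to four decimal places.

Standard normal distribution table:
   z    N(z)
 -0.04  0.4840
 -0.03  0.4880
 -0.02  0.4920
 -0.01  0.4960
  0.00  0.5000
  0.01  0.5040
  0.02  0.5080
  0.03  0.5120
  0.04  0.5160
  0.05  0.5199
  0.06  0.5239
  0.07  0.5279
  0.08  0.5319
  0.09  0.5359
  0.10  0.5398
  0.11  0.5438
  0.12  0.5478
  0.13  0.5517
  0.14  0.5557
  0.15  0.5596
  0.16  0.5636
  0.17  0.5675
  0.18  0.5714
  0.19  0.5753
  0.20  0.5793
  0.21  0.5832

0.5398

σ√T = 0.45·√0.25 = 0.2250
ln(S/K) + (r − q + σ²/2)T = ln(446/440) + (0.012 − 0.058 + 0.45²/2)·0.25 = 0.0135 + 0.0138 = 0.0274
d₁ = 0.0274 / 0.2250 = 0.1216 ≈ 0.12
d₂ = d₁ − σ√T = 0.1216 − 0.2250 = -0.1034 ≈ -0.10
Pr(exercise) under Q = N(−d₂) = N(0.10) = 0.5398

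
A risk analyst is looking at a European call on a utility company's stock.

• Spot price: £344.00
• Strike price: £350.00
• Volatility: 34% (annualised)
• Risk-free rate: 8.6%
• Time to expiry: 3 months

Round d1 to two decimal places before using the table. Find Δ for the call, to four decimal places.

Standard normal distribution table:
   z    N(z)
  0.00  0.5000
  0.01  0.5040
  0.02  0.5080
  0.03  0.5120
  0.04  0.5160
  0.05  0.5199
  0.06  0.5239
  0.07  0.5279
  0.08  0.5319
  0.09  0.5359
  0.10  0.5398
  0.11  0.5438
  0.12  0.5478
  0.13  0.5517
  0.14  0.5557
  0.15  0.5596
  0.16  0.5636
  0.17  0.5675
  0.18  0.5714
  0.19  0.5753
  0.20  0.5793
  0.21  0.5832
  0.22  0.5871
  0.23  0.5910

0.5438

σ√T = 0.34·√0.25 = 0.1700
d₁ = [ln(344/350) + (0.086 + 0.34²/2)·0.25] / 0.1700 = [-0.0173 + 0.0360] / 0.1700 = 0.1098 which rounds to 0.11
N(d₁) = N(0.11) = 0.5438
Δ_call = N(d₁) = 0.5438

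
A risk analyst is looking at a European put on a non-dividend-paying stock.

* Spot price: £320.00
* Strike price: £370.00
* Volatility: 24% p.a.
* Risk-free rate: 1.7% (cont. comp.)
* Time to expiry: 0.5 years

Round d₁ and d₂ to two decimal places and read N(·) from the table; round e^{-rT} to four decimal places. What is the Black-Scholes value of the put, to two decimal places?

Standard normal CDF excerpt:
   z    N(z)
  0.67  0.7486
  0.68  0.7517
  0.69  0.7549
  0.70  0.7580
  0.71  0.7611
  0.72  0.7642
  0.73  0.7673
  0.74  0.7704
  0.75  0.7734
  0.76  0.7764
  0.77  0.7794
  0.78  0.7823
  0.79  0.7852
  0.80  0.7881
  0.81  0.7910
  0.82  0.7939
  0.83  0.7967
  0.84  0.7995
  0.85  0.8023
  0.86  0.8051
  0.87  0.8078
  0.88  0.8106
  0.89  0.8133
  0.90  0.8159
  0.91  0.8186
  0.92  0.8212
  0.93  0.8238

σ√T = 0.24 × 0.7071 = 0.1697
d₁ = [ln(320/370) + (0.017 + ½·0.24²)·0.5] / (σ√T) = (-0.1452 + 0.0229) / 0.1697 = -0.7206 ≈ -0.72
d₂ = -0.7206 − 0.1697 = -0.8903 ≈ -0.89
exp(−rT) = exp(−0.017·0.5) = 0.9915
N(−d₂) = N(0.89) = 0.8133;  N(−d₁) = N(0.72) = 0.7642
P = 370·0.9915·0.8133 − 320·0.7642 = 298.3632 − 244.5440 = 53.8192

£53.82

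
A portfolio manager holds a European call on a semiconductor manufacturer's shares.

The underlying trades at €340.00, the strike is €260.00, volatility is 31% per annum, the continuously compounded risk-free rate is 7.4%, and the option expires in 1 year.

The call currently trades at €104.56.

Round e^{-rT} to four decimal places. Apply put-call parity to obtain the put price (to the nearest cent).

€6.02

e^(−rT) = e^(−0.074·1) = 0.9287
Put-call parity: C − P = S − K·e^(−rT) = 340 − 260·0.9287 = 340 − 241.4620 = 98.5380
P = C − (C − P) = 104.56 − (98.5380) = 6.0220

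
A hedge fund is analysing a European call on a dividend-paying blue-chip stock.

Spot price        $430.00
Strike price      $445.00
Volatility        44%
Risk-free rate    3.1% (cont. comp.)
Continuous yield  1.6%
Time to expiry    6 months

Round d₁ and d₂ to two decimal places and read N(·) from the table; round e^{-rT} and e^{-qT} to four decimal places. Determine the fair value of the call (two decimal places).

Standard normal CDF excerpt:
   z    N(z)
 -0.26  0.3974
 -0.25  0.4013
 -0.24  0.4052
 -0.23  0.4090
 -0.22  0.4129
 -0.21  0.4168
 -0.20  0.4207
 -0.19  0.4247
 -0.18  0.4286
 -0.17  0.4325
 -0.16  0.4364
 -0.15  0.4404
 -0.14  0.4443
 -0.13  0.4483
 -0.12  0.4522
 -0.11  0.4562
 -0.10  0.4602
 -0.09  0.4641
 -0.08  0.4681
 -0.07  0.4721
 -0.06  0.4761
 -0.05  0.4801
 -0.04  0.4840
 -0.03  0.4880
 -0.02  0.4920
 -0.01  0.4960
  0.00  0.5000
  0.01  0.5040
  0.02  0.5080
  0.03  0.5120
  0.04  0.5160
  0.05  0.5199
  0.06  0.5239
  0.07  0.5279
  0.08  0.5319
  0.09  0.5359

$47.64

σ√T = 0.44 × 0.7071 = 0.3111
d₁ = [ln(430/445) + (0.031 − 0.016 + ½·0.44²)·0.5] / (σ√T) = (-0.0343 + 0.0559) / 0.3111 = 0.0695 ≈ 0.07
d₂ = 0.0695 − 0.3111 = -0.2417 ≈ -0.24
e^(−qT) = e^(−0.016·0.5) = 0.9920;  e^(−rT) = e^(−0.031·0.5) = 0.9846
N(d₁) = N(0.07) = 0.5279;  N(d₂) = N(-0.24) = 0.4052
C = 430·0.9920·0.5279 − 445·0.9846·0.4052 = 225.1810 − 177.5372 = 47.6439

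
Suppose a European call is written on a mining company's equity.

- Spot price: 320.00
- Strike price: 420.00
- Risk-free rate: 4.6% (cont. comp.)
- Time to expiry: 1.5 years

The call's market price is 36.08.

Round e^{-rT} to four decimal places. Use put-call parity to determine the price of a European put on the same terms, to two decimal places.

108.07

exp(−rT) = exp(−0.046·1.5) = 0.9333
Put-call parity: C − P = S − K·e^(−rT) = 320 − 420·0.9333 = 320 − 391.9860 = -71.9860
P = C − (C − P) = 36.08 − (-71.9860) = 108.0660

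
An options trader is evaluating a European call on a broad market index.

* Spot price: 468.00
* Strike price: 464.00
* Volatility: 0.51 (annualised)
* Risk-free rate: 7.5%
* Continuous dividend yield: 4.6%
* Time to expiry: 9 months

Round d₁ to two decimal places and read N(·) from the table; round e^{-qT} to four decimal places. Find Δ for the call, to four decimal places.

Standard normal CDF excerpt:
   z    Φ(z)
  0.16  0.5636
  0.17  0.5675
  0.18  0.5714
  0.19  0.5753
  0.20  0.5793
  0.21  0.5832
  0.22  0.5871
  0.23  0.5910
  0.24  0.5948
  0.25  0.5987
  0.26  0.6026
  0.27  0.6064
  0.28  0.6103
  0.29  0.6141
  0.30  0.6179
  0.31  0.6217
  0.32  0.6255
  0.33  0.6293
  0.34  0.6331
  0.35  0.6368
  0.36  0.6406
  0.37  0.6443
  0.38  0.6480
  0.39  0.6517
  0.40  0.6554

0.5933

σ√T = 0.51·√0.75 = 0.4417
d₁ = [ln(468/464) + (0.075 − 0.046 + ½·0.51²)·0.75] / (σ√T) = (0.0086 + 0.1193) / 0.4417 = 0.2895 ⇒ 0.29
N(d₁) = N(0.29) = 0.6141
Δ_call = exp(−qT)·N(d₁) = 0.9661·0.6141 = 0.5933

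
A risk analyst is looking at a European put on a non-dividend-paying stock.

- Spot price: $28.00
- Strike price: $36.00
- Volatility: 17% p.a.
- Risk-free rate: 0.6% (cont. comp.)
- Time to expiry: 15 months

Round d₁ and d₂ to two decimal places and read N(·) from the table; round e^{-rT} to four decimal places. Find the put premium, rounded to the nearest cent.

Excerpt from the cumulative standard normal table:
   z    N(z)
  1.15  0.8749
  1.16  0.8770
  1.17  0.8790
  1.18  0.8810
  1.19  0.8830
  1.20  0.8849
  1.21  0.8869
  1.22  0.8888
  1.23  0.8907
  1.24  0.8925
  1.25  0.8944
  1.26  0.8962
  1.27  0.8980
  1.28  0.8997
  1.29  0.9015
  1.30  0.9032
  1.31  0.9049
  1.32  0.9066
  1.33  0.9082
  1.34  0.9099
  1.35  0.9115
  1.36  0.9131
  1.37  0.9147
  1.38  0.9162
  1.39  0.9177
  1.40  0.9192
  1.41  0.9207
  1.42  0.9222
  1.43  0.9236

$8.01

σ√T = 0.17·√1.25 = 0.1901
d₁ = [ln(28/36) + (0.006 + 0.17²/2)·1.25] / 0.1901 = [-0.2513 + 0.0256] / 0.1901 = -1.1878 ≈ -1.19
d₂ = d₁ − σ√T = -1.1878 − 0.1901 = -1.3778 ≈ -1.38
exp(−rT) = exp(−0.006·1.25) = 0.9925
N(−d₂) = N(1.38) = 0.9162;  N(−d₁) = N(1.19) = 0.8830
P = 36·0.9925·0.9162 − 28·0.8830 = 32.7358 − 24.7240 = 8.0118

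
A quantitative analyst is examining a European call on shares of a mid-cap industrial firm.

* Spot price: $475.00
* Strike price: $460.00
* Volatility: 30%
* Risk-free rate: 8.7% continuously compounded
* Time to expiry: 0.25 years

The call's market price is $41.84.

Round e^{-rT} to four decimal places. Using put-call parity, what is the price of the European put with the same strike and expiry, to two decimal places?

$16.95

exp(−rT) = exp(−0.087·0.25) = 0.9785
Put-call parity: C − P = S − K·e^(−rT) = 475 − 460·0.9785 = 475 − 450.1100 = 24.8900
P = C − (C − P) = 41.84 − (24.8900) = 16.9500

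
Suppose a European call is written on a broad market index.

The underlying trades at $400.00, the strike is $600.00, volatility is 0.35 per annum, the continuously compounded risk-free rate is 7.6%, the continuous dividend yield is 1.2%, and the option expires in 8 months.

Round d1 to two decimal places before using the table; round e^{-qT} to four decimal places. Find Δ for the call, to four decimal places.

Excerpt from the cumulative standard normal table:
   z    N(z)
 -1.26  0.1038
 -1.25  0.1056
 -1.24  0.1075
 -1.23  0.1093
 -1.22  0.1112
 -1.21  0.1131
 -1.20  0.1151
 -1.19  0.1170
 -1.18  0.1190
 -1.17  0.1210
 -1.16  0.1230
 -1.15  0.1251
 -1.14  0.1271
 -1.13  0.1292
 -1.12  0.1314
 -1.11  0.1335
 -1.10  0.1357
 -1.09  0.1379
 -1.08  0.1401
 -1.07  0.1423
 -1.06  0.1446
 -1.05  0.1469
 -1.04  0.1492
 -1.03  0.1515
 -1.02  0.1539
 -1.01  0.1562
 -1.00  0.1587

T = 0.6667;  σ√T = 0.2858
d₁ = [ln(400/600) + (0.076 − 0.012 + 0.35²/2)·0.6667] / 0.2858 = [-0.4055 + 0.0835] / 0.2858 = -1.1266 ⇒ -1.13
N(d₁) = N(-1.13) = 0.1292
Δ_call = exp(−qT)·N(d₁) = 0.9920·0.1292 = 0.1282

0.1282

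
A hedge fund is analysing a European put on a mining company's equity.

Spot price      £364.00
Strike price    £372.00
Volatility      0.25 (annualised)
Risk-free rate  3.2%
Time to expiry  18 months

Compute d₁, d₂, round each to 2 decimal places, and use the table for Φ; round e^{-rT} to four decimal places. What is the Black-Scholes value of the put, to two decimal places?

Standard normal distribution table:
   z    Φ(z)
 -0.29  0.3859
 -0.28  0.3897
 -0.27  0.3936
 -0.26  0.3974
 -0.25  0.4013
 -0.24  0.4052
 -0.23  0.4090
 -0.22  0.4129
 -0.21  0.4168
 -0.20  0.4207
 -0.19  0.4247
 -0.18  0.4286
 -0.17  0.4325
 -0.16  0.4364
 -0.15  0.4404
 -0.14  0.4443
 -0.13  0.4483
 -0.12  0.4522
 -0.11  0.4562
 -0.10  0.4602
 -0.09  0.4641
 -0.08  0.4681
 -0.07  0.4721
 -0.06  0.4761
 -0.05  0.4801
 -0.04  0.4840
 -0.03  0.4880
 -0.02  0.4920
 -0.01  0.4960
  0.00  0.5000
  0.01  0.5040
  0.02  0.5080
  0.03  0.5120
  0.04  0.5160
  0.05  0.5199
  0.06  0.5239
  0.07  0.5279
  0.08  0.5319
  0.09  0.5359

£39.68

σ√T = 0.25·√1.5 = 0.3062
d₁ = [ln(364/372) + (0.032 + ½·0.25²)·1.5] / (σ√T) = (-0.0217 + 0.0949) / 0.3062 = 0.2389 which rounds to 0.24
d₂ = 0.2389 − 0.3062 = -0.0673 which rounds to -0.07
exp(−rT) = exp(−0.032·1.5) = 0.9531
N(−d₂) = N(0.07) = 0.5279;  N(−d₁) = N(-0.24) = 0.4052
P = 372·0.9531·0.5279 − 364·0.4052 = 187.1686 − 147.4928 = 39.6758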